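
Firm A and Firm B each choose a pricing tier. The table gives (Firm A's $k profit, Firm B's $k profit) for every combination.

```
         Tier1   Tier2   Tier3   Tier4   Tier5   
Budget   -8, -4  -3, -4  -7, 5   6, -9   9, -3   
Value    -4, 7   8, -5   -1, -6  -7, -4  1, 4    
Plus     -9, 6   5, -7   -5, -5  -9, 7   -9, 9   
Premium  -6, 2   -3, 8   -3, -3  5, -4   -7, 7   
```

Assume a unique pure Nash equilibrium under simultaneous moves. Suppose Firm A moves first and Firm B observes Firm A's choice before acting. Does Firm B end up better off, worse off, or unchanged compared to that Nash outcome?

Work backward from Firm B's decision.
- Budget: BR = Tier3, leader payoff -7.
- Value: BR = Tier1, leader payoff -4.
- Plus: BR = Tier5, leader payoff -9.
- Premium: BR = Tier2, leader payoff -3.
Firm A's induced payoffs are -7, -4, -9, -3, so Firm A commits to Premium. Subgame-perfect outcome: (Premium, Tier2) with payoffs (-3, 8).
Under simultaneous play:
Firm A's best replies: Tier1→Value; Tier2→Value; Tier3→Value; Tier4→Budget; Tier5→Budget.
Firm B's best replies: Budget→Tier3; Value→Tier1; Plus→Tier5; Premium→Tier2.
Only (Value, Tier1) has each player best-responding; Nash payoffs (-4, 7).
Firm B earns 8 sequentially versus 7 at the Nash outcome: better off.

better off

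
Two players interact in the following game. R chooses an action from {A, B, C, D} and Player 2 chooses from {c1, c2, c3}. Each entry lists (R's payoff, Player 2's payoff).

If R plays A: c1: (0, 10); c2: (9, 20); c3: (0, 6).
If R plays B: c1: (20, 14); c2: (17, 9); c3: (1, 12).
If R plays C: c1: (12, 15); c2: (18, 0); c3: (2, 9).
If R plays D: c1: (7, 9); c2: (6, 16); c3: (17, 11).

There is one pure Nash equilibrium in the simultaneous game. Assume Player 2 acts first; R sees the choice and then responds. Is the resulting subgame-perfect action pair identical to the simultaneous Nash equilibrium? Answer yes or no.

Work backward from R's decision.
- c1: R compares 0, 20, 12, 7 and picks B; Player 2 would get 14.
- c2: R compares 9, 17, 18, 6 and picks C; Player 2 would get 0.
- c3: R compares 0, 1, 2, 17 and picks D; Player 2 would get 11.
Among 14, 0, 11, the best is 14 at c1. Subgame-perfect outcome: (B, c1) with payoffs (20, 14).
Now find the simultaneous Nash equilibrium.
R's best replies: c1→B; c2→C; c3→D.
Player 2's best replies: A→c2; B→c1; C→c1; D→c2.
Only (B, c1) has each player best-responding; Nash payoffs (20, 14).
Sequential outcome (B, c1) coincides with the Nash profile (B, c1).

yes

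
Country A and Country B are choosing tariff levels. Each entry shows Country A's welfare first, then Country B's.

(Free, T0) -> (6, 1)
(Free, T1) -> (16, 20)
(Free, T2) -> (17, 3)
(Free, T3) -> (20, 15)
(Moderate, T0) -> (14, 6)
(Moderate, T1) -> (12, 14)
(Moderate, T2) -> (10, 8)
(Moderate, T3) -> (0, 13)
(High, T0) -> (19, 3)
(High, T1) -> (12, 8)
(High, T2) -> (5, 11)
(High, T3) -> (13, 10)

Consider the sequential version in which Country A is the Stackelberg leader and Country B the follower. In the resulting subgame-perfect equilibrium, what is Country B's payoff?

Solve by backward induction (Country A leads).
- Free → Country B plays T1 (best of 1, 20, 3, 15); Country A gets 16.
- Moderate → Country B plays T1 (best of 6, 14, 8, 13); Country A gets 12.
- High → Country B plays T2 (best of 3, 8, 11, 10); Country A gets 5.
Maximizing over 16, 12, 5, Country A chooses Free. Subgame-perfect outcome: (Free, T1) with payoffs (16, 20).

20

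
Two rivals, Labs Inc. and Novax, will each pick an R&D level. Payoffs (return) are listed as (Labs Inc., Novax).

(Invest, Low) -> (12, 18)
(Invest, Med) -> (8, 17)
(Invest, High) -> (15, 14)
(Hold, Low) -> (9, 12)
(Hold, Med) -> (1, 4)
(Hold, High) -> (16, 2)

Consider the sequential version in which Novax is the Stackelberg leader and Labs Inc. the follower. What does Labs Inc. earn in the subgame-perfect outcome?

12

Solve by backward induction (Novax leads).
- Low → Labs Inc. plays Invest (best of 12, 9); Novax gets 18.
- Med → Labs Inc. plays Invest (best of 8, 1); Novax gets 17.
- High → Labs Inc. plays Hold (best of 15, 16); Novax gets 2.
Among 18, 17, 2, the best is 18 at Low. Subgame-perfect outcome: (Invest, Low) with payoffs (12, 18).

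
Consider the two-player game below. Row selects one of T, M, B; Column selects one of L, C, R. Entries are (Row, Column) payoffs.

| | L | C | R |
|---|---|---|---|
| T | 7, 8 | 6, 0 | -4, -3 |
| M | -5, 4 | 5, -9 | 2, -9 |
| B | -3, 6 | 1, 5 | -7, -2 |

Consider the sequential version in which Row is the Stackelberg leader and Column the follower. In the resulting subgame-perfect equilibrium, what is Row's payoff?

Solve by backward induction (Row leads).
- T → Column plays L (best of 8, 0, -3); Row gets 7.
- M → Column plays L (best of 4, -9, -9); Row gets -5.
- B → Column plays L (best of 6, 5, -2); Row gets -3.
Row's induced payoffs are 7, -5, -3, so Row commits to T. Subgame-perfect outcome: (T, L) with payoffs (7, 8).

7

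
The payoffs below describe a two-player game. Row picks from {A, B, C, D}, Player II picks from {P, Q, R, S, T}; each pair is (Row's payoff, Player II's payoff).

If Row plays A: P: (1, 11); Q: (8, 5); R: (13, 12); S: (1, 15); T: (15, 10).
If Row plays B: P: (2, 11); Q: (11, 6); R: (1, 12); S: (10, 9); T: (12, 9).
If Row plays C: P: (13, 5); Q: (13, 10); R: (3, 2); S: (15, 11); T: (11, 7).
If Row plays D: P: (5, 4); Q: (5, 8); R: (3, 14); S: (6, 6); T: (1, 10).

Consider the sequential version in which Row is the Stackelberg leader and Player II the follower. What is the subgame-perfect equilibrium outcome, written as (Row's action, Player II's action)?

(C, S)

Player II best-responds to each possible Row move:
- A → Player II plays S (best of 11, 5, 12, 15, 10); Row gets 1.
- B → Player II plays R (best of 11, 6, 12, 9, 9); Row gets 1.
- C → Player II plays S (best of 5, 10, 2, 11, 7); Row gets 15.
- D → Player II plays R (best of 4, 8, 14, 6, 10); Row gets 3.
Maximizing over 1, 1, 15, 3, Row chooses C. Subgame-perfect outcome: (C, S) with payoffs (15, 11).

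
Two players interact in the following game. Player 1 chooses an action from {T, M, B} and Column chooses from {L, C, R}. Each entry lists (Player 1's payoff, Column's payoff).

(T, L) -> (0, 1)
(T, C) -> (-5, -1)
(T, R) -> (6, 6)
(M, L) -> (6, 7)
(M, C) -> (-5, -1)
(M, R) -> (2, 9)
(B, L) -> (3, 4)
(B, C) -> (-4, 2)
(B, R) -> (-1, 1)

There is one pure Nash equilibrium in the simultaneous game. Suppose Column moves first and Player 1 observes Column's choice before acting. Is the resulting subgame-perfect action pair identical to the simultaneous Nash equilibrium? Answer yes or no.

no

Player 1 best-responds to each possible Column move:
- L → Player 1 plays M (best of 0, 6, 3); Column gets 7.
- C → Player 1 plays B (best of -5, -5, -4); Column gets 2.
- R → Player 1 plays T (best of 6, 2, -1); Column gets 6.
Among 7, 2, 6, the best is 7 at L. Subgame-perfect outcome: (M, L) with payoffs (6, 7).
For the simultaneous game, intersect best replies.
Player 1's best replies: L→M; C→B; R→T.
Column's best replies: T→R; M→R; B→L.
The unique mutual best reply is (T, R), giving (6, 6).
Sequential outcome (M, L) differs from the Nash profile (T, R).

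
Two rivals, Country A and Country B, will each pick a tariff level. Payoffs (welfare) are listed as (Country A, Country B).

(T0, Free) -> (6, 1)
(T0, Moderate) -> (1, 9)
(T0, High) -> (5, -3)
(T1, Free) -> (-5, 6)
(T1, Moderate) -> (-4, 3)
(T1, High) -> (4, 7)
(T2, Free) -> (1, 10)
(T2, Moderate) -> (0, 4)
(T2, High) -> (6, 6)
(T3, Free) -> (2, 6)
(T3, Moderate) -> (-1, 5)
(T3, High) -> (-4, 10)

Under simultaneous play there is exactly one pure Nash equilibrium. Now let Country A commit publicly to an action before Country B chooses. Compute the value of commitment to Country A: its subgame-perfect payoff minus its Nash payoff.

3

Solve by backward induction (Country A leads).
- T0: Country B compares 1, 9, -3 and picks Moderate; Country A would get 1.
- T1: Country B compares 6, 3, 7 and picks High; Country A would get 4.
- T2: Country B compares 10, 4, 6 and picks Free; Country A would get 1.
- T3: Country B compares 6, 5, 10 and picks High; Country A would get -4.
Country A's induced payoffs are 1, 4, 1, -4, so Country A commits to T1. Subgame-perfect outcome: (T1, High) with payoffs (4, 7).
Under simultaneous play:
Country A's best replies: Free→T0; Moderate→T0; High→T2.
Country B's best replies: T0→Moderate; T1→High; T2→Free; T3→High.
Only (T0, Moderate) has each player best-responding; Nash payoffs (1, 9).
Country A's commitment gain: 4 − 1 = 3.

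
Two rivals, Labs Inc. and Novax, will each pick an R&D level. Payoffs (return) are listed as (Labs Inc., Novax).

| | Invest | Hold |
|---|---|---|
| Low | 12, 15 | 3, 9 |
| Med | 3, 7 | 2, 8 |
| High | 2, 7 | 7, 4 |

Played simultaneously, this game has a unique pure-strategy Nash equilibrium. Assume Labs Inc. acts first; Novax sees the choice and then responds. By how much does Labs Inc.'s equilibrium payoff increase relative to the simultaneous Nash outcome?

0

Work backward from Novax's decision.
- Low: Novax compares 15, 9 and picks Invest; Labs Inc. would get 12.
- Med: Novax compares 7, 8 and picks Hold; Labs Inc. would get 2.
- High: Novax compares 7, 4 and picks Invest; Labs Inc. would get 2.
Labs Inc.'s induced payoffs are 12, 2, 2, so Labs Inc. commits to Low. Subgame-perfect outcome: (Low, Invest) with payoffs (12, 15).
For the simultaneous game, intersect best replies.
Labs Inc.'s best replies: Invest→Low; Hold→High.
Novax's best replies: Low→Invest; Med→Hold; High→Invest.
Only (Low, Invest) has each player best-responding; Nash payoffs (12, 15).
Labs Inc.'s commitment gain: 12 − 12 = 0.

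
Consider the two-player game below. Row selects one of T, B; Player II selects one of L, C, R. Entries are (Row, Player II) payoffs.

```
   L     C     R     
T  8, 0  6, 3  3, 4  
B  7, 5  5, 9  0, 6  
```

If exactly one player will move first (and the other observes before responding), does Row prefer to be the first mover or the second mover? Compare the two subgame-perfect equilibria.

If Row leads: Player II's best replies are T→R, B→C; Row's induced payoffs 3, 5; outcome (B, C), payoffs (5, 9).
If Player II leads: Row's best replies are L→T, C→T, R→T; Player II's induced payoffs 0, 3, 4; outcome (T, R), payoffs (3, 4).
Row gets 5 moving first and 3 moving second, so Row prefers to move first.

first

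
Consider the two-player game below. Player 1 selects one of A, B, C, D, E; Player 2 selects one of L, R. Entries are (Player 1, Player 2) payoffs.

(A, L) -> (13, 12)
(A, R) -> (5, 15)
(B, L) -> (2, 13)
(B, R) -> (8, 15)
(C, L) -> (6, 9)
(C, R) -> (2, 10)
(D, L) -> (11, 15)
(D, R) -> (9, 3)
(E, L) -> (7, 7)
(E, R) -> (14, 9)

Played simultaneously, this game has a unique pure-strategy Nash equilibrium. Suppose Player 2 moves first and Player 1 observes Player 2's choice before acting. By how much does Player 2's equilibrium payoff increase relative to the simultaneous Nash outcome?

Backward induction with Player 2 moving first.
- L: BR = A, leader payoff 12.
- R: BR = E, leader payoff 9.
Player 2's induced payoffs are 12, 9, so Player 2 commits to L. Subgame-perfect outcome: (A, L) with payoffs (13, 12).
Under simultaneous play:
Player 1's best replies: L→A; R→E.
Player 2's best replies: A→R; B→R; C→R; D→L; E→R.
The unique mutual best reply is (E, R), giving (14, 9).
Player 2's commitment gain: 12 − 9 = 3.

3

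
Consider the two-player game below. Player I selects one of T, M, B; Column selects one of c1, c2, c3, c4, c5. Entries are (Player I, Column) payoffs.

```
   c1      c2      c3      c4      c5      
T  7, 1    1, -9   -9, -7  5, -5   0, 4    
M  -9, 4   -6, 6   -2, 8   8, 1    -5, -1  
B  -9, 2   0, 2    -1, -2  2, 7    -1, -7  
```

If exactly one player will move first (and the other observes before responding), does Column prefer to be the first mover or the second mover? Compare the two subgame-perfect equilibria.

If Player I leads: Column's best replies are T→c5, M→c3, B→c4; Player I's induced payoffs 0, -2, 2; outcome (B, c4), payoffs (2, 7).
If Column leads: Player I's best replies are c1→T, c2→T, c3→B, c4→M, c5→T; Column's induced payoffs 1, -9, -2, 1, 4; outcome (T, c5), payoffs (0, 4).
Column gets 4 moving first and 7 moving second, so Column prefers to move second.

second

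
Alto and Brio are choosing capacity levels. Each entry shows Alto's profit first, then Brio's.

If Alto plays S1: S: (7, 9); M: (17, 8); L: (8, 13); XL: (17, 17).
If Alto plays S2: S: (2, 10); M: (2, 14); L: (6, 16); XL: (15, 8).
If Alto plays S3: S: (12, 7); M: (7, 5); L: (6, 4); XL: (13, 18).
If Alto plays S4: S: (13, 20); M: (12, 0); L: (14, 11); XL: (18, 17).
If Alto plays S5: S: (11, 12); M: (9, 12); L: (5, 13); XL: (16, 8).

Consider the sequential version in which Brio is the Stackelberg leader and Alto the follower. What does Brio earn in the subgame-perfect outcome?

Solve by backward induction (Brio leads).
- S: Alto compares 7, 2, 12, 13, 11 and picks S4; Brio would get 20.
- M: Alto compares 17, 2, 7, 12, 9 and picks S1; Brio would get 8.
- L: Alto compares 8, 6, 6, 14, 5 and picks S4; Brio would get 11.
- XL: Alto compares 17, 15, 13, 18, 16 and picks S4; Brio would get 17.
Maximizing over 20, 8, 11, 17, Brio chooses S. Subgame-perfect outcome: (S4, S) with payoffs (13, 20).

20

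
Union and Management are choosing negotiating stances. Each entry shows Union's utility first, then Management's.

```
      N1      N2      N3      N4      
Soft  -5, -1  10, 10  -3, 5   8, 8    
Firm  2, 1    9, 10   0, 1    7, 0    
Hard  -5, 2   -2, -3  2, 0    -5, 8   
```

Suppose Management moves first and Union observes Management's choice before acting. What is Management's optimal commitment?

Union best-responds to each possible Management move:
- N1: BR = Firm, leader payoff 1.
- N2: BR = Soft, leader payoff 10.
- N3: BR = Hard, leader payoff 0.
- N4: BR = Soft, leader payoff 8.
Among 1, 10, 0, 8, the best is 10 at N2. Subgame-perfect outcome: (Soft, N2) with payoffs (10, 10).

N2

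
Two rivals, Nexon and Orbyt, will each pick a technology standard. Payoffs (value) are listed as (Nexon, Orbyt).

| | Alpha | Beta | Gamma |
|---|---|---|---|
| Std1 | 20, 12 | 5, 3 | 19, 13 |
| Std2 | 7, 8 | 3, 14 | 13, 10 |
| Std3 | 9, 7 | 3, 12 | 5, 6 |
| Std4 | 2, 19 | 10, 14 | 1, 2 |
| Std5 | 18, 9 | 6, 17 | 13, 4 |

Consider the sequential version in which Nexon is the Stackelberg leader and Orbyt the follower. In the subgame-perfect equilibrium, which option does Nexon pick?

Std1

Work backward from Orbyt's decision.
- Std1 → Orbyt plays Gamma (best of 12, 3, 13); Nexon gets 19.
- Std2 → Orbyt plays Beta (best of 8, 14, 10); Nexon gets 3.
- Std3 → Orbyt plays Beta (best of 7, 12, 6); Nexon gets 3.
- Std4 → Orbyt plays Alpha (best of 19, 14, 2); Nexon gets 2.
- Std5 → Orbyt plays Beta (best of 9, 17, 4); Nexon gets 6.
Among 19, 3, 3, 2, 6, the best is 19 at Std1. Subgame-perfect outcome: (Std1, Gamma) with payoffs (19, 13).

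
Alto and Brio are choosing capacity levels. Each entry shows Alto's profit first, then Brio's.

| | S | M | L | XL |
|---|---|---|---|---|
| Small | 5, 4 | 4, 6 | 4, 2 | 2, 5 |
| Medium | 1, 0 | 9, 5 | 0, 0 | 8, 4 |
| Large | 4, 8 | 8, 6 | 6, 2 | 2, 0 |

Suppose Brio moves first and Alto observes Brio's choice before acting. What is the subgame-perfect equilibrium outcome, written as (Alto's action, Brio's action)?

Solve by backward induction (Brio leads).
- S: BR = Small, leader payoff 4.
- M: BR = Medium, leader payoff 5.
- L: BR = Large, leader payoff 2.
- XL: BR = Medium, leader payoff 4.
Among 4, 5, 2, 4, the best is 5 at M. Subgame-perfect outcome: (Medium, M) with payoffs (9, 5).

(Medium, M)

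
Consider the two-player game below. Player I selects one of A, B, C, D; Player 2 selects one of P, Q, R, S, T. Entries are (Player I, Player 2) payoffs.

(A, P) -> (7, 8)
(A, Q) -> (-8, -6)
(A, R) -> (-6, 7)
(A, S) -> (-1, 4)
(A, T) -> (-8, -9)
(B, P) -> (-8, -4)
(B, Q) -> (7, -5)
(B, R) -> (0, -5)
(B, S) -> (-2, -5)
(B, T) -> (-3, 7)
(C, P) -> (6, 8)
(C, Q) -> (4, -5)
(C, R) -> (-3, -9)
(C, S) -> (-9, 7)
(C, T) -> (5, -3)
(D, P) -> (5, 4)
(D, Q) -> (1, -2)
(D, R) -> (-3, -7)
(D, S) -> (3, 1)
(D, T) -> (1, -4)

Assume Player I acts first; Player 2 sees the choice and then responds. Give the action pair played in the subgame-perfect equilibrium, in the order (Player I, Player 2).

Backward induction with Player I moving first.
- A: BR = P, leader payoff 7.
- B: BR = T, leader payoff -3.
- C: BR = P, leader payoff 6.
- D: BR = P, leader payoff 5.
Maximizing over 7, -3, 6, 5, Player I chooses A. Subgame-perfect outcome: (A, P) with payoffs (7, 8).

(A, P)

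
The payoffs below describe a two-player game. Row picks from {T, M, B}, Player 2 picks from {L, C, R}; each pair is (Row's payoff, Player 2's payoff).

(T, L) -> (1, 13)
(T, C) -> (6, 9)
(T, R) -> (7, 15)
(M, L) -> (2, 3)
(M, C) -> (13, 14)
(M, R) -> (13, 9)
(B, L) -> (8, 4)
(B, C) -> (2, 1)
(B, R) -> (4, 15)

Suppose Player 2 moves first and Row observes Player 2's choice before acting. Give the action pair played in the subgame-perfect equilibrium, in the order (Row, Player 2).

Solve by backward induction (Player 2 leads).
- L → Row plays B (best of 1, 2, 8); Player 2 gets 4.
- C → Row plays M (best of 6, 13, 2); Player 2 gets 14.
- R → Row plays M (best of 7, 13, 4); Player 2 gets 9.
Among 4, 14, 9, the best is 14 at C. Subgame-perfect outcome: (M, C) with payoffs (13, 14).

(M, C)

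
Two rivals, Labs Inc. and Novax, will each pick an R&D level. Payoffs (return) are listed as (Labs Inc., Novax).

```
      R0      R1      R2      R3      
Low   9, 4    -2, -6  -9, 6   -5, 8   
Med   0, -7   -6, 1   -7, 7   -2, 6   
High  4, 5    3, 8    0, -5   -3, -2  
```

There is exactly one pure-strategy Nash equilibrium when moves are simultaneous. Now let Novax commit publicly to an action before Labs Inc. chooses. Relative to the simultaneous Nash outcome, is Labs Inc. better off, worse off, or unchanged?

unchanged

Work backward from Labs Inc.'s decision.
- R0 → Labs Inc. plays Low (best of 9, 0, 4); Novax gets 4.
- R1 → Labs Inc. plays High (best of -2, -6, 3); Novax gets 8.
- R2 → Labs Inc. plays High (best of -9, -7, 0); Novax gets -5.
- R3 → Labs Inc. plays Med (best of -5, -2, -3); Novax gets 6.
Among 4, 8, -5, 6, the best is 8 at R1. Subgame-perfect outcome: (High, R1) with payoffs (3, 8).
Under simultaneous play:
Labs Inc.'s best replies: R0→Low; R1→High; R2→High; R3→Med.
Novax's best replies: Low→R3; Med→R2; High→R1.
The unique mutual best reply is (High, R1), giving (3, 8).
Labs Inc. earns 3 sequentially versus 3 at the Nash outcome: unchanged.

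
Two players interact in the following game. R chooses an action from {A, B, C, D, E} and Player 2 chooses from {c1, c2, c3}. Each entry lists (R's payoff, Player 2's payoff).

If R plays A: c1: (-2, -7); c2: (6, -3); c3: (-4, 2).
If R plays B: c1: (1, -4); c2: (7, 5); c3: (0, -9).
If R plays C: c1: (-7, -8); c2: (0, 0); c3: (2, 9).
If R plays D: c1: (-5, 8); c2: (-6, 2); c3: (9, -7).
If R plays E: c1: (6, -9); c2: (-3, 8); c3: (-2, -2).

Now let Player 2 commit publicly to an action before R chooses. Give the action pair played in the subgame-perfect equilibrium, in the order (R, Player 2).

(B, c2)

Backward induction with Player 2 moving first.
- c1: BR = E, leader payoff -9.
- c2: BR = B, leader payoff 5.
- c3: BR = D, leader payoff -7.
Maximizing over -9, 5, -7, Player 2 chooses c2. Subgame-perfect outcome: (B, c2) with payoffs (7, 5).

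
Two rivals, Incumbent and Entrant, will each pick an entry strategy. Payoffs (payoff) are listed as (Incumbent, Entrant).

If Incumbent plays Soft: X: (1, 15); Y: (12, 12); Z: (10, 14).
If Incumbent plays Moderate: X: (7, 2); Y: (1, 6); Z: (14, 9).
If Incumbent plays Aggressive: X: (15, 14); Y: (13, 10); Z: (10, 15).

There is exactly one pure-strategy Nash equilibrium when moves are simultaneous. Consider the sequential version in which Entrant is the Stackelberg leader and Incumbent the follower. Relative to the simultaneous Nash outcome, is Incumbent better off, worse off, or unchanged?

better off

Work backward from Incumbent's decision.
- X: BR = Aggressive, leader payoff 14.
- Y: BR = Aggressive, leader payoff 10.
- Z: BR = Moderate, leader payoff 9.
Maximizing over 14, 10, 9, Entrant chooses X. Subgame-perfect outcome: (Aggressive, X) with payoffs (15, 14).
For the simultaneous game, intersect best replies.
Incumbent's best replies: X→Aggressive; Y→Aggressive; Z→Moderate.
Entrant's best replies: Soft→X; Moderate→Z; Aggressive→Z.
Only (Moderate, Z) has each player best-responding; Nash payoffs (14, 9).
Incumbent earns 15 sequentially versus 14 at the Nash outcome: better off.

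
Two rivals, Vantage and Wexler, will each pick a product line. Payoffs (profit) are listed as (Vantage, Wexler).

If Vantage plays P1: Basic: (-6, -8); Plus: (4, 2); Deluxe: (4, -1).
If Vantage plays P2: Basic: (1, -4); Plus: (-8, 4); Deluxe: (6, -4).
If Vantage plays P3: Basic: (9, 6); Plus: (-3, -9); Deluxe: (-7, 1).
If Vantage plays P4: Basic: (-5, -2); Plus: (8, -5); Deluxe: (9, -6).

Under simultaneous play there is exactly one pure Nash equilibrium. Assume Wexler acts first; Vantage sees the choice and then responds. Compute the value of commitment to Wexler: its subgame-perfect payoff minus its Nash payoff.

Solve by backward induction (Wexler leads).
- Basic → Vantage plays P3 (best of -6, 1, 9, -5); Wexler gets 6.
- Plus → Vantage plays P4 (best of 4, -8, -3, 8); Wexler gets -5.
- Deluxe → Vantage plays P4 (best of 4, 6, -7, 9); Wexler gets -6.
Among 6, -5, -6, the best is 6 at Basic. Subgame-perfect outcome: (P3, Basic) with payoffs (9, 6).
Under simultaneous play:
Vantage's best replies: Basic→P3; Plus→P4; Deluxe→P4.
Wexler's best replies: P1→Plus; P2→Plus; P3→Basic; P4→Basic.
Only (P3, Basic) has each player best-responding; Nash payoffs (9, 6).
Wexler's commitment gain: 6 − 6 = 0.

0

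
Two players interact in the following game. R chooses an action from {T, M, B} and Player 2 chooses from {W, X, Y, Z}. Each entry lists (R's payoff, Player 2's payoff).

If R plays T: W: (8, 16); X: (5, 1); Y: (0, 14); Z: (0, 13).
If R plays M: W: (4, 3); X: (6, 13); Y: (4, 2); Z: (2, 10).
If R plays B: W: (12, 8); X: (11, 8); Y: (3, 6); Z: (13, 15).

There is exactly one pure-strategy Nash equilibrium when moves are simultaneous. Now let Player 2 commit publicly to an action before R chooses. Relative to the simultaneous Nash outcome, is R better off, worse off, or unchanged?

Solve by backward induction (Player 2 leads).
- W: BR = B, leader payoff 8.
- X: BR = B, leader payoff 8.
- Y: BR = M, leader payoff 2.
- Z: BR = B, leader payoff 15.
Player 2's induced payoffs are 8, 8, 2, 15, so Player 2 commits to Z. Subgame-perfect outcome: (B, Z) with payoffs (13, 15).
Now find the simultaneous Nash equilibrium.
R's best replies: W→B; X→B; Y→M; Z→B.
Player 2's best replies: T→W; M→X; B→Z.
Only (B, Z) has each player best-responding; Nash payoffs (13, 15).
R earns 13 sequentially versus 13 at the Nash outcome: unchanged.

unchanged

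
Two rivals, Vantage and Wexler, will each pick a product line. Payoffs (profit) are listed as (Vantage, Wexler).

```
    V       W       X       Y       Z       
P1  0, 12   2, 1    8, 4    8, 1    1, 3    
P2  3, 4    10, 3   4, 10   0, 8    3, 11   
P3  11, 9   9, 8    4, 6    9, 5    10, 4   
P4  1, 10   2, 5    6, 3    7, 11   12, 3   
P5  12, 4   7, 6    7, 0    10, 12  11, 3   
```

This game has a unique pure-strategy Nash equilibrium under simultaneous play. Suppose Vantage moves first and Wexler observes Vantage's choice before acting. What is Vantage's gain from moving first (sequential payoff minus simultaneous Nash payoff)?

1

Solve by backward induction (Vantage leads).
- P1: BR = V, leader payoff 0.
- P2: BR = Z, leader payoff 3.
- P3: BR = V, leader payoff 11.
- P4: BR = Y, leader payoff 7.
- P5: BR = Y, leader payoff 10.
Maximizing over 0, 3, 11, 7, 10, Vantage chooses P3. Subgame-perfect outcome: (P3, V) with payoffs (11, 9).
Now find the simultaneous Nash equilibrium.
Vantage's best replies: V→P5; W→P2; X→P1; Y→P5; Z→P4.
Wexler's best replies: P1→V; P2→Z; P3→V; P4→Y; P5→Y.
The unique mutual best reply is (P5, Y), giving (10, 12).
Vantage's commitment gain: 11 − 10 = 1.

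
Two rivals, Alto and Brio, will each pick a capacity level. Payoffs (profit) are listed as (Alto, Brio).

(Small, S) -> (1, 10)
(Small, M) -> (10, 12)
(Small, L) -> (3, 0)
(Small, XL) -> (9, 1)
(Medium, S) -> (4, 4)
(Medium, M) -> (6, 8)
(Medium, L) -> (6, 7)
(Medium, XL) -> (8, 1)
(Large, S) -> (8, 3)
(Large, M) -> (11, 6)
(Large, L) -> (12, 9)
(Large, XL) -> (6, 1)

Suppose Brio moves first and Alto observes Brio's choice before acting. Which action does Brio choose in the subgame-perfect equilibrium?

Work backward from Alto's decision.
- S: BR = Large, leader payoff 3.
- M: BR = Large, leader payoff 6.
- L: BR = Large, leader payoff 9.
- XL: BR = Small, leader payoff 1.
Brio's induced payoffs are 3, 6, 9, 1, so Brio commits to L. Subgame-perfect outcome: (Large, L) with payoffs (12, 9).

L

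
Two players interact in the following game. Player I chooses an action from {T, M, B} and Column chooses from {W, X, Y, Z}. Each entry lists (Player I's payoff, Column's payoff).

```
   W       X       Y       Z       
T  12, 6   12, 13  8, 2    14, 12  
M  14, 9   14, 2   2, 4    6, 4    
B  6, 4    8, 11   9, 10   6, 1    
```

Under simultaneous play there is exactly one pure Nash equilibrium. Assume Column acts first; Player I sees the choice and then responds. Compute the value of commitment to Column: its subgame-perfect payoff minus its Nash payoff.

Player I best-responds to each possible Column move:
- W: Player I compares 12, 14, 6 and picks M; Column would get 9.
- X: Player I compares 12, 14, 8 and picks M; Column would get 2.
- Y: Player I compares 8, 2, 9 and picks B; Column would get 10.
- Z: Player I compares 14, 6, 6 and picks T; Column would get 12.
Among 9, 2, 10, 12, the best is 12 at Z. Subgame-perfect outcome: (T, Z) with payoffs (14, 12).
Now find the simultaneous Nash equilibrium.
Player I's best replies: W→M; X→M; Y→B; Z→T.
Column's best replies: T→X; M→W; B→X.
Only (M, W) has each player best-responding; Nash payoffs (14, 9).
Column's commitment gain: 12 − 9 = 3.

3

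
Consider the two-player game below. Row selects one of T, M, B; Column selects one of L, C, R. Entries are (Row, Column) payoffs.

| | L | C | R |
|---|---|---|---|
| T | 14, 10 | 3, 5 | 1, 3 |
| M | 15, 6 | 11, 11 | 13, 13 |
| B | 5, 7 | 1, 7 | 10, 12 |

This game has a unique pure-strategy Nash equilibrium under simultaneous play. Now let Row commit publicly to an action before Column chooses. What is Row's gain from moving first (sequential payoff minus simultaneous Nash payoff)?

Solve by backward induction (Row leads).
- T → Column plays L (best of 10, 5, 3); Row gets 14.
- M → Column plays R (best of 6, 11, 13); Row gets 13.
- B → Column plays R (best of 7, 7, 12); Row gets 10.
Maximizing over 14, 13, 10, Row chooses T. Subgame-perfect outcome: (T, L) with payoffs (14, 10).
Under simultaneous play:
Row's best replies: L→M; C→M; R→M.
Column's best replies: T→L; M→R; B→R.
The unique mutual best reply is (M, R), giving (13, 13).
Row's commitment gain: 14 − 13 = 1.

1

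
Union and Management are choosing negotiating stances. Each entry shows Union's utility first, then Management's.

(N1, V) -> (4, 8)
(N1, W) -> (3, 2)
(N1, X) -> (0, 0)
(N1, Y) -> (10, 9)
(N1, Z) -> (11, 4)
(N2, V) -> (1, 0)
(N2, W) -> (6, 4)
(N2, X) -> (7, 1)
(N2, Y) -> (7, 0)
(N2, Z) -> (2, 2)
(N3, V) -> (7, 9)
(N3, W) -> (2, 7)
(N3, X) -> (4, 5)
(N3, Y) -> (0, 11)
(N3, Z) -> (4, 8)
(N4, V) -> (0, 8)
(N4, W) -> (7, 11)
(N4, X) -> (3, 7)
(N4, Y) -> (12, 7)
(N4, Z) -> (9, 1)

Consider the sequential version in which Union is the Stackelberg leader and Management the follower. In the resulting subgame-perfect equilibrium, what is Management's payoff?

9

Management best-responds to each possible Union move:
- N1: Management compares 8, 2, 0, 9, 4 and picks Y; Union would get 10.
- N2: Management compares 0, 4, 1, 0, 2 and picks W; Union would get 6.
- N3: Management compares 9, 7, 5, 11, 8 and picks Y; Union would get 0.
- N4: Management compares 8, 11, 7, 7, 1 and picks W; Union would get 7.
Maximizing over 10, 6, 0, 7, Union chooses N1. Subgame-perfect outcome: (N1, Y) with payoffs (10, 9).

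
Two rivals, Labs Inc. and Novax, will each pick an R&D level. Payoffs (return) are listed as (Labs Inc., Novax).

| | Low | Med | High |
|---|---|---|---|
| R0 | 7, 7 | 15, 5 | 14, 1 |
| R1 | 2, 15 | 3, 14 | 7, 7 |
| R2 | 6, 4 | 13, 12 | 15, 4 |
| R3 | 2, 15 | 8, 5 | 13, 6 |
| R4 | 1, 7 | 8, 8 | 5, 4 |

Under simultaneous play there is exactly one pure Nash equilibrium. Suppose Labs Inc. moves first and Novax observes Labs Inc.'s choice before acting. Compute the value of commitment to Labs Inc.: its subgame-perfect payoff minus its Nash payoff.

Solve by backward induction (Labs Inc. leads).
- R0: BR = Low, leader payoff 7.
- R1: BR = Low, leader payoff 2.
- R2: BR = Med, leader payoff 13.
- R3: BR = Low, leader payoff 2.
- R4: BR = Med, leader payoff 8.
Maximizing over 7, 2, 13, 2, 8, Labs Inc. chooses R2. Subgame-perfect outcome: (R2, Med) with payoffs (13, 12).
Under simultaneous play:
Labs Inc.'s best replies: Low→R0; Med→R0; High→R2.
Novax's best replies: R0→Low; R1→Low; R2→Med; R3→Low; R4→Med.
The unique mutual best reply is (R0, Low), giving (7, 7).
Labs Inc.'s commitment gain: 13 − 7 = 6.

6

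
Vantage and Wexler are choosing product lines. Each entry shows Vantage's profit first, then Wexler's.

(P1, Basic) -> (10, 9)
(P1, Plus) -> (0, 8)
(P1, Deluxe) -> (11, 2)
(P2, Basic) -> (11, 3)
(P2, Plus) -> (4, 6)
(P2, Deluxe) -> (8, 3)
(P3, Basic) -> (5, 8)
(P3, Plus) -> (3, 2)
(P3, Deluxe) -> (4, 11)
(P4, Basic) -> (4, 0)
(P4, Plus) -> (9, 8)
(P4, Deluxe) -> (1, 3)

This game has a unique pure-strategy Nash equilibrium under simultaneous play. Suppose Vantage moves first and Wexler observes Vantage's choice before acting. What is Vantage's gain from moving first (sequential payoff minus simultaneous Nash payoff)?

1

Work backward from Wexler's decision.
- P1: Wexler compares 9, 8, 2 and picks Basic; Vantage would get 10.
- P2: Wexler compares 3, 6, 3 and picks Plus; Vantage would get 4.
- P3: Wexler compares 8, 2, 11 and picks Deluxe; Vantage would get 4.
- P4: Wexler compares 0, 8, 3 and picks Plus; Vantage would get 9.
Maximizing over 10, 4, 4, 9, Vantage chooses P1. Subgame-perfect outcome: (P1, Basic) with payoffs (10, 9).
Now find the simultaneous Nash equilibrium.
Vantage's best replies: Basic→P2; Plus→P4; Deluxe→P1.
Wexler's best replies: P1→Basic; P2→Plus; P3→Deluxe; P4→Plus.
Only (P4, Plus) has each player best-responding; Nash payoffs (9, 8).
Vantage's commitment gain: 10 − 9 = 1.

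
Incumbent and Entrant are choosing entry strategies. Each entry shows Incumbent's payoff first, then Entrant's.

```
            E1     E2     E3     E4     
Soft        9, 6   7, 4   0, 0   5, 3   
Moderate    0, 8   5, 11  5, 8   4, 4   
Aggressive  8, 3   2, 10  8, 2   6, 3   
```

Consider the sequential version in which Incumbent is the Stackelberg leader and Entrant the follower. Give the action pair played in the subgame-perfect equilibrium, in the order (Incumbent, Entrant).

(Soft, E1)

Work backward from Entrant's decision.
- Soft: Entrant compares 6, 4, 0, 3 and picks E1; Incumbent would get 9.
- Moderate: Entrant compares 8, 11, 8, 4 and picks E2; Incumbent would get 5.
- Aggressive: Entrant compares 3, 10, 2, 3 and picks E2; Incumbent would get 2.
Maximizing over 9, 5, 2, Incumbent chooses Soft. Subgame-perfect outcome: (Soft, E1) with payoffs (9, 6).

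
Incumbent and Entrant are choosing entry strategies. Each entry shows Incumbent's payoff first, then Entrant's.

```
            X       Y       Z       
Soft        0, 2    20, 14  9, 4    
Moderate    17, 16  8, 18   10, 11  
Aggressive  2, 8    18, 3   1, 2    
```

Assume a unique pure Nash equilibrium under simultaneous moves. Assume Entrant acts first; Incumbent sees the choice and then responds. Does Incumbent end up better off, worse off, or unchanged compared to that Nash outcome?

Backward induction with Entrant moving first.
- X: BR = Moderate, leader payoff 16.
- Y: BR = Soft, leader payoff 14.
- Z: BR = Moderate, leader payoff 11.
Entrant's induced payoffs are 16, 14, 11, so Entrant commits to X. Subgame-perfect outcome: (Moderate, X) with payoffs (17, 16).
Now find the simultaneous Nash equilibrium.
Incumbent's best replies: X→Moderate; Y→Soft; Z→Moderate.
Entrant's best replies: Soft→Y; Moderate→Y; Aggressive→X.
Only (Soft, Y) has each player best-responding; Nash payoffs (20, 14).
Incumbent earns 17 sequentially versus 20 at the Nash outcome: worse off.

worse off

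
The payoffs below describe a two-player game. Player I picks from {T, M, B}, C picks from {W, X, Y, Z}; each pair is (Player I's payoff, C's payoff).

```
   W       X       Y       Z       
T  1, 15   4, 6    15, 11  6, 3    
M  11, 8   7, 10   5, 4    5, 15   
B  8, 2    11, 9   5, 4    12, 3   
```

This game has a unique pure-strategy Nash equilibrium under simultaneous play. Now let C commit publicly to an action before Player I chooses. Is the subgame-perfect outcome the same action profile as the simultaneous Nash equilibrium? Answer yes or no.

no

Player I best-responds to each possible C move:
- W: Player I compares 1, 11, 8 and picks M; C would get 8.
- X: Player I compares 4, 7, 11 and picks B; C would get 9.
- Y: Player I compares 15, 5, 5 and picks T; C would get 11.
- Z: Player I compares 6, 5, 12 and picks B; C would get 3.
C's induced payoffs are 8, 9, 11, 3, so C commits to Y. Subgame-perfect outcome: (T, Y) with payoffs (15, 11).
For the simultaneous game, intersect best replies.
Player I's best replies: W→M; X→B; Y→T; Z→B.
C's best replies: T→W; M→Z; B→X.
Only (B, X) has each player best-responding; Nash payoffs (11, 9).
Sequential outcome (T, Y) differs from the Nash profile (B, X).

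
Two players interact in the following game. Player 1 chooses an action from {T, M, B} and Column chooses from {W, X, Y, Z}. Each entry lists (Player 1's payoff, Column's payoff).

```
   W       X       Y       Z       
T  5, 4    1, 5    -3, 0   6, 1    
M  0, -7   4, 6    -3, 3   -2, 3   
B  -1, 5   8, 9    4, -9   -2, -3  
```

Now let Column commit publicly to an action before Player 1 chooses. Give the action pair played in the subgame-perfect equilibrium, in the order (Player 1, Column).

(B, X)

Backward induction with Column moving first.
- W → Player 1 plays T (best of 5, 0, -1); Column gets 4.
- X → Player 1 plays B (best of 1, 4, 8); Column gets 9.
- Y → Player 1 plays B (best of -3, -3, 4); Column gets -9.
- Z → Player 1 plays T (best of 6, -2, -2); Column gets 1.
Maximizing over 4, 9, -9, 1, Column chooses X. Subgame-perfect outcome: (B, X) with payoffs (8, 9).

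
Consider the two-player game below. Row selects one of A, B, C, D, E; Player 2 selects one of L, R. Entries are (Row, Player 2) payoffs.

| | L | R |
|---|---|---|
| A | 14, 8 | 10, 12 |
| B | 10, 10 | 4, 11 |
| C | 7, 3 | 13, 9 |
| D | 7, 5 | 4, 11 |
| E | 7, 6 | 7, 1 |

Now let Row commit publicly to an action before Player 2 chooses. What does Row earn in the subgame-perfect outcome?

Work backward from Player 2's decision.
- A: Player 2 compares 8, 12 and picks R; Row would get 10.
- B: Player 2 compares 10, 11 and picks R; Row would get 4.
- C: Player 2 compares 3, 9 and picks R; Row would get 13.
- D: Player 2 compares 5, 11 and picks R; Row would get 4.
- E: Player 2 compares 6, 1 and picks L; Row would get 7.
Row's induced payoffs are 10, 4, 13, 4, 7, so Row commits to C. Subgame-perfect outcome: (C, R) with payoffs (13, 9).

13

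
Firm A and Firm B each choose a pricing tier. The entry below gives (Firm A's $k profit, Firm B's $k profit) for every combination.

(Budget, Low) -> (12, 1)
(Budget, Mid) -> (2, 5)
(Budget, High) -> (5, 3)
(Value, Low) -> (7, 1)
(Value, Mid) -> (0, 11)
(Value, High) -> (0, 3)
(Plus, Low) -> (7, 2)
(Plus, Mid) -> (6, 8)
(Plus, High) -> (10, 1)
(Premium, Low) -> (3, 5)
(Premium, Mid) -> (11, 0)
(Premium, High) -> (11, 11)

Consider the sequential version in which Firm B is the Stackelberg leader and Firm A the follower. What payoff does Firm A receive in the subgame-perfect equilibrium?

Backward induction with Firm B moving first.
- Low: BR = Budget, leader payoff 1.
- Mid: BR = Premium, leader payoff 0.
- High: BR = Premium, leader payoff 11.
Maximizing over 1, 0, 11, Firm B chooses High. Subgame-perfect outcome: (Premium, High) with payoffs (11, 11).

11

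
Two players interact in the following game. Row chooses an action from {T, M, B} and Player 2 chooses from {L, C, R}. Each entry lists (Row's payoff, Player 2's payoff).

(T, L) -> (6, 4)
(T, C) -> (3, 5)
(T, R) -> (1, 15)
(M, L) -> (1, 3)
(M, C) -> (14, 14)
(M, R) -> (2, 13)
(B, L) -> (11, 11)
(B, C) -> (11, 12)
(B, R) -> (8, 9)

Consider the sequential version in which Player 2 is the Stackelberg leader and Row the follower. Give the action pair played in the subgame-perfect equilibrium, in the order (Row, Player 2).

(M, C)

Row best-responds to each possible Player 2 move:
- L: Row compares 6, 1, 11 and picks B; Player 2 would get 11.
- C: Row compares 3, 14, 11 and picks M; Player 2 would get 14.
- R: Row compares 1, 2, 8 and picks B; Player 2 would get 9.
Maximizing over 11, 14, 9, Player 2 chooses C. Subgame-perfect outcome: (M, C) with payoffs (14, 14).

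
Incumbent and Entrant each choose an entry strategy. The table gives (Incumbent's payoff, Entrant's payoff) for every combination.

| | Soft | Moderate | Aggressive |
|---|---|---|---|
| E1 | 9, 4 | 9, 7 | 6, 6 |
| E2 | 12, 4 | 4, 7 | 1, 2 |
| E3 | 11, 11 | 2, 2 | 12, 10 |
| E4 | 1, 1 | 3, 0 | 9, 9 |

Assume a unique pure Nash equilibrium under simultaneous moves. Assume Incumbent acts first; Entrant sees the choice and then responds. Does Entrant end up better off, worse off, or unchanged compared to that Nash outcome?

Backward induction with Incumbent moving first.
- E1: Entrant compares 4, 7, 6 and picks Moderate; Incumbent would get 9.
- E2: Entrant compares 4, 7, 2 and picks Moderate; Incumbent would get 4.
- E3: Entrant compares 11, 2, 10 and picks Soft; Incumbent would get 11.
- E4: Entrant compares 1, 0, 9 and picks Aggressive; Incumbent would get 9.
Among 9, 4, 11, 9, the best is 11 at E3. Subgame-perfect outcome: (E3, Soft) with payoffs (11, 11).
For the simultaneous game, intersect best replies.
Incumbent's best replies: Soft→E2; Moderate→E1; Aggressive→E3.
Entrant's best replies: E1→Moderate; E2→Moderate; E3→Soft; E4→Aggressive.
Only (E1, Moderate) has each player best-responding; Nash payoffs (9, 7).
Entrant earns 11 sequentially versus 7 at the Nash outcome: better off.

better off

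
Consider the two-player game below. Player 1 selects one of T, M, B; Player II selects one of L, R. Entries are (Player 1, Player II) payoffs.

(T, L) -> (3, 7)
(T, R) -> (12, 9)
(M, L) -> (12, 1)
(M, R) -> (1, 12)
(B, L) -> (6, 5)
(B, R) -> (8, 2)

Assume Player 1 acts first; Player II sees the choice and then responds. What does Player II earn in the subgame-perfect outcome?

9

Player II best-responds to each possible Player 1 move:
- T: BR = R, leader payoff 12.
- M: BR = R, leader payoff 1.
- B: BR = L, leader payoff 6.
Among 12, 1, 6, the best is 12 at T. Subgame-perfect outcome: (T, R) with payoffs (12, 9).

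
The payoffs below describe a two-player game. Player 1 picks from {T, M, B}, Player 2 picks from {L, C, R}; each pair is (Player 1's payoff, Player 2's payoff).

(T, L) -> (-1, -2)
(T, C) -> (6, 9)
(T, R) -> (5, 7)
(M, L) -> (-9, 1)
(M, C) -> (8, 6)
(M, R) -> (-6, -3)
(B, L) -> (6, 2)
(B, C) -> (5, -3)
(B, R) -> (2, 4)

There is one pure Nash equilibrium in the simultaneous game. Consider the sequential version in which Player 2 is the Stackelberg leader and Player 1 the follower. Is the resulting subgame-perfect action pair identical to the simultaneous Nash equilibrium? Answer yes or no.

no

Work backward from Player 1's decision.
- L: Player 1 compares -1, -9, 6 and picks B; Player 2 would get 2.
- C: Player 1 compares 6, 8, 5 and picks M; Player 2 would get 6.
- R: Player 1 compares 5, -6, 2 and picks T; Player 2 would get 7.
Maximizing over 2, 6, 7, Player 2 chooses R. Subgame-perfect outcome: (T, R) with payoffs (5, 7).
For the simultaneous game, intersect best replies.
Player 1's best replies: L→B; C→M; R→T.
Player 2's best replies: T→C; M→C; B→R.
Only (M, C) has each player best-responding; Nash payoffs (8, 6).
Sequential outcome (T, R) differs from the Nash profile (M, C).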